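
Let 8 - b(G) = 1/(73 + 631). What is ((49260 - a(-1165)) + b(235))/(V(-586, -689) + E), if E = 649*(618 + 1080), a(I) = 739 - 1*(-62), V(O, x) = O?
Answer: 34120767/775396864 ≈ 0.044004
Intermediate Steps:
b(G) = 5631/704 (b(G) = 8 - 1/(73 + 631) = 8 - 1/704 = 5631/704)
a(I) = 801 (a(I) = 739 + 62 = 801)
E = 1102002 (E = 649*1698 = 1102002)
((49260 - a(-1165)) + b(235))/(V(-586, -689) + E) = ((49260 - 1*801) + 5631/704)/(-586 + 1102002) = ((49260 - 801) + 5631/704)/1101416 = (48459 + 5631/704)*(1/1101416) = (34120767/704)*(1/1101416) = 34120767/775396864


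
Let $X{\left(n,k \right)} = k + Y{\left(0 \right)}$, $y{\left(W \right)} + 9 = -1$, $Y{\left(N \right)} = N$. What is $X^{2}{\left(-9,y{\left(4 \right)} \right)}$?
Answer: $100$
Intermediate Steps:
$y{\left(W \right)} = -10$ ($y{\left(W \right)} = -9 - 1 = -10$)
$X{\left(n,k \right)} = k$ ($X{\left(n,k \right)} = k + 0 = k$)
$X^{2}{\left(-9,y{\left(4 \right)} \right)} = \left(-10\right)^{2} = 100$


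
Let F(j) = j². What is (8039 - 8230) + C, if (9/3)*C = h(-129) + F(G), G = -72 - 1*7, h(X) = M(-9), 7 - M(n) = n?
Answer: 5684/3 ≈ 1894.7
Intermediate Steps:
M(n) = 7 - n
h(X) = 16 (h(X) = 7 - 1*(-9) = 7 + 9 = 16)
G = -79 (G = -72 - 7 = -79)
C = 6257/3 (C = (16 + (-79)²)/3 = (16 + 6241)/3 = (⅓)*6257 = 6257/3 ≈ 2085.7)
(8039 - 8230) + C = (8039 - 8230) + 6257/3 = -191 + 6257/3 = 5684/3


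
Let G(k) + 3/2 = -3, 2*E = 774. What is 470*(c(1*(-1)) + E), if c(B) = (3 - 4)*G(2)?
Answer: 184005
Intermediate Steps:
E = 387 (E = (1/2)*774 = 387)
G(k) = -9/2 (G(k) = -3/2 - 3 = -9/2)
c(B) = 9/2 (c(B) = (3 - 4)*(-9/2) = -1*(-9/2) = 9/2)
470*(c(1*(-1)) + E) = 470*(9/2 + 387) = 470*(783/2) = 184005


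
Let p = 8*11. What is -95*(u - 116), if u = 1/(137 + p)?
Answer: 495881/45 ≈ 11020.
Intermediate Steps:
p = 88
u = 1/225 (u = 1/(137 + 88) = 1/225 ≈ 0.0044444)
-95*(u - 116) = -95*(1/225 - 116) = -95*(-26099/225) = 495881/45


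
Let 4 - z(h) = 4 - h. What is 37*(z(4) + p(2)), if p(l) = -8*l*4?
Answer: -2220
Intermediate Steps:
z(h) = h (z(h) = 4 - (4 - h) = 4 + (-4 + h) = h)
p(l) = -32*l (p(l) = -8*l*4 = -32*l)
37*(z(4) + p(2)) = 37*(4 - 32*2) = 37*(4 - 64) = 37*(-60) = -2220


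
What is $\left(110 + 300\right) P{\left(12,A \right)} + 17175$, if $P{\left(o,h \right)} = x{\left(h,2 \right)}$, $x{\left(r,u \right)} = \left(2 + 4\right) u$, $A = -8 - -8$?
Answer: $22095$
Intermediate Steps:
$A = 0$ ($A = -8 + 8 = 0$)
$x{\left(r,u \right)} = 6 u$
$P{\left(o,h \right)} = 12$ ($P{\left(o,h \right)} = 6 \cdot 2 = 12$)
$\left(110 + 300\right) P{\left(12,A \right)} + 17175 = \left(110 + 300\right) 12 + 17175 = 410 \cdot 12 + 17175 = 4920 + 17175 = 22095$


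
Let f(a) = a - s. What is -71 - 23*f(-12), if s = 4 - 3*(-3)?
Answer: 504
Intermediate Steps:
s = 13 (s = 4 + 9 = 13)
f(a) = -13 + a (f(a) = a - 1*13 = a - 13 = -13 + a)
-71 - 23*f(-12) = -71 - 23*(-13 - 12) = -71 - 23*(-25) = -71 + 575 = 504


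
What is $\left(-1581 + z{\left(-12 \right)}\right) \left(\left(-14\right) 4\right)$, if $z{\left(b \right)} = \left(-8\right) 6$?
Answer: $91224$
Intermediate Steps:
$z{\left(b \right)} = -48$
$\left(-1581 + z{\left(-12 \right)}\right) \left(\left(-14\right) 4\right) = \left(-1581 - 48\right) \left(\left(-14\right) 4\right) = \left(-1629\right) \left(-56\right) = 91224$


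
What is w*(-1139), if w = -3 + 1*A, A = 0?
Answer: 3417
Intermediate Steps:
w = -3 (w = -3 + 1*0 = -3 + 0 = -3)
w*(-1139) = -3*(-1139) = 3417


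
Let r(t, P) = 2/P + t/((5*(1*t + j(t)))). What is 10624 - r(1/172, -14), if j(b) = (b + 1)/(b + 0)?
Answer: 1580713094/148785 ≈ 10624.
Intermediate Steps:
j(b) = (1 + b)/b
r(t, P) = 2/P + t/(5*t + 5*(1 + t)/t) (r(t, P) = 2/P + t/((5*(1*t + (1 + t)/t))) = 2/P + t/((5*(t + (1 + t)/t))) = 2/P + t/(5*t + 5*(1 + t)/t))
10624 - r(1/172, -14) = 10624 - (10 + 10/172 + (1/172)²*(10 - 14))/(5*(-14)*(1 + 1/172 + (1/172)²)) = 10624 - (-1)*(10 + 10*(1/172) + (1/172)²*(-4))/(5*14*(1 + 1/172 + (1/172)²)) = 10624 - (-1)*(10 + 5/86 + (1/29584)*(-4))/(5*14*(1 + 1/172 + 1/29584)) = 10624 - (-1)*(10 + 5/86 - 1/7396)/(5*14*29757/29584) = 10624 - (-1)*29584*74389/(5*14*29757*7396) = 10624 - 1*(-21254/148785) = 10624 + 21254/148785 = 1580713094/148785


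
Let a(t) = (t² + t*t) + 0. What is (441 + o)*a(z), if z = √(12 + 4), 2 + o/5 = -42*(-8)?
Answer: 67552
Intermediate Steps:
o = 1670 (o = -10 + 5*(-42*(-8)) = -10 + 5*336 = -10 + 1680 = 1670)
z = 4 (z = √16 = 4)
a(t) = 2*t² (a(t) = (t² + t²) + 0 = 2*t² + 0 = 2*t²)
(441 + o)*a(z) = (441 + 1670)*(2*4²) = 2111*(2*16) = 2111*32 = 67552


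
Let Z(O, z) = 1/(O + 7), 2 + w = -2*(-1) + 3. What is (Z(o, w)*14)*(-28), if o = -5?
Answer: -196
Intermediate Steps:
w = 3 (w = -2 + (-2*(-1) + 3) = -2 + (2 + 3) = -2 + 5 = 3)
Z(O, z) = 1/(7 + O)
(Z(o, w)*14)*(-28) = (14/(7 - 5))*(-28) = (14/2)*(-28) = ((½)*14)*(-28) = 7*(-28) = -196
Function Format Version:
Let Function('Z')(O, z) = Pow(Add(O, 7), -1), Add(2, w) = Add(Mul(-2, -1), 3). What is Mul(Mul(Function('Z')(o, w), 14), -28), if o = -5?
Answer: -196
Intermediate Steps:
w = 3 (w = Add(-2, Add(Mul(-2, -1), 3)) = Add(-2, Add(2, 3)) = Add(-2, 5) = 3)
Function('Z')(O, z) = Pow(Add(7, O), -1)
Mul(Mul(Function('Z')(o, w), 14), -28) = Mul(Mul(Pow(Add(7, -5), -1), 14), -28) = Mul(Mul(Pow(2, -1), 14), -28) = Mul(Mul(Rational(1, 2), 14), -28) = Mul(7, -28) = -196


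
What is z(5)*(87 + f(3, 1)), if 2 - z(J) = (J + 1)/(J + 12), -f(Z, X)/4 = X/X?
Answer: 2324/17 ≈ 136.71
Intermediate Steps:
f(Z, X) = -4 (f(Z, X) = -4*X/X = -4*1 = -4)
z(J) = 2 - (1 + J)/(12 + J) (z(J) = 2 - (J + 1)/(J + 12) = 2 - (1 + J)/(12 + J))
z(5)*(87 + f(3, 1)) = ((23 + 5)/(12 + 5))*(87 - 4) = (28/17)*83 = 2324/17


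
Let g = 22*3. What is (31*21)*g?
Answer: 42966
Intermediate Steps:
g = 66
(31*21)*g = (31*21)*66 = 651*66 = 42966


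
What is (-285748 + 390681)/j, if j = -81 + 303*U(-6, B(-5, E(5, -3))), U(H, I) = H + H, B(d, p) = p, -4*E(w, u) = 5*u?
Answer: -104933/3717 ≈ -28.231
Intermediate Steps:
E(w, u) = -5*u/4
U(H, I) = 2*H
j = -3717 (j = -81 + 303*(2*(-6)) = -81 + 303*(-12) = -81 - 3636 = -3717)
(-285748 + 390681)/j = (-285748 + 390681)/(-3717) = 104933*(-1/3717) = -104933/3717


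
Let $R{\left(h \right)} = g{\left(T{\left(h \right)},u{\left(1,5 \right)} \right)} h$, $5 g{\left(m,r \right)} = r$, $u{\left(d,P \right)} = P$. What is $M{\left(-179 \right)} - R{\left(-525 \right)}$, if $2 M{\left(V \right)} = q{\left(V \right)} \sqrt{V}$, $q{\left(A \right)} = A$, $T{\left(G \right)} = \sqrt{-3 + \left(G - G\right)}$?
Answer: $525 - \frac{179 i \sqrt{179}}{2} \approx 525.0 - 1197.4 i$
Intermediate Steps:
$T{\left(G \right)} = i \sqrt{3}$ ($T{\left(G \right)} = \sqrt{-3 + 0} = \sqrt{-3} = i \sqrt{3}$)
$g{\left(m,r \right)} = \frac{r}{5}$
$R{\left(h \right)} = h$ ($R{\left(h \right)} = \frac{1}{5} \cdot 5 h = 1 h = h$)
$M{\left(V \right)} = \frac{V^{\frac{3}{2}}}{2}$ ($M{\left(V \right)} = \frac{V \sqrt{V}}{2} = \frac{V^{\frac{3}{2}}}{2}$)
$M{\left(-179 \right)} - R{\left(-525 \right)} = \frac{\left(-179\right)^{\frac{3}{2}}}{2} - -525 = \frac{\left(-179\right) i \sqrt{179}}{2} + 525 = - \frac{179 i \sqrt{179}}{2} + 525 = 525 - \frac{179 i \sqrt{179}}{2}$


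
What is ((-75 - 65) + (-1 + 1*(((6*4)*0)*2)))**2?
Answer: 19881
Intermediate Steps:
((-75 - 65) + (-1 + 1*(((6*4)*0)*2)))**2 = (-140 + (-1 + 1*((24*0)*2)))**2 = (-140 + (-1 + 1*(0*2)))**2 = (-140 + (-1 + 1*0))**2 = (-140 + (-1 + 0))**2 = (-140 - 1)**2 = (-141)**2 = 19881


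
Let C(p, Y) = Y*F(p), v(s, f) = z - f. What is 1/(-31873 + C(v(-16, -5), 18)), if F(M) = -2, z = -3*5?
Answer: -1/31909 ≈ -3.1339e-5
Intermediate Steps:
z = -15
v(s, f) = -15 - f
C(p, Y) = -2*Y (C(p, Y) = Y*(-2) = -2*Y)
1/(-31873 + C(v(-16, -5), 18)) = 1/(-31873 - 2*18) = 1/(-31873 - 36) = 1/(-31909) = -1/31909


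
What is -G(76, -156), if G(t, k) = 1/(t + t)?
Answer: -1/152 ≈ -0.0065789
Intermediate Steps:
G(t, k) = 1/(2*t)
-G(76, -156) = -1/(2*76) = -1*1/152 = -1/152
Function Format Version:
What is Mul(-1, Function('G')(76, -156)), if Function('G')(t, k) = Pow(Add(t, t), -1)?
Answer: Rational(-1, 152) ≈ -0.0065789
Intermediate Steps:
Function('G')(t, k) = Mul(Rational(1, 2), Pow(t, -1)) (Function('G')(t, k) = Pow(Mul(2, t), -1) = Mul(Rational(1, 2), Pow(t, -1)))
Mul(-1, Function('G')(76, -156)) = Mul(-1, Mul(Rational(1, 2), Pow(76, -1))) = Mul(-1, Mul(Rational(1, 2), Rational(1, 76))) = Mul(-1, Rational(1, 152)) = Rational(-1, 152)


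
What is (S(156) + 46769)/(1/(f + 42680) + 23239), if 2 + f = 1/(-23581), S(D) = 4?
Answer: 5230208398649/2598610589416 ≈ 2.0127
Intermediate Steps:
f = -47163/23581 (f = -2 + 1/(-23581) = -2 - 1/23581 = -47163/23581 ≈ -2.0000)
(S(156) + 46769)/(1/(f + 42680) + 23239) = (4 + 46769)/(1/(-47163/23581 + 42680) + 23239) = 46773/(1/(1006389917/23581) + 23239) = 46773/(23581/1006389917 + 23239) = 46773/(23387495304744/1006389917) = 46773*(1006389917/23387495304744) = 5230208398649/2598610589416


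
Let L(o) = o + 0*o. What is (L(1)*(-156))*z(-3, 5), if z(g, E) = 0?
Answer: 0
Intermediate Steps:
L(o) = o (L(o) = o + 0 = o)
(L(1)*(-156))*z(-3, 5) = (1*(-156))*0 = -156*0 = 0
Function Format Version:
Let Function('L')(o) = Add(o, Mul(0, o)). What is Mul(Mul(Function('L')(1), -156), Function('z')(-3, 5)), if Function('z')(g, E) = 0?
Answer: 0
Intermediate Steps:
Function('L')(o) = o (Function('L')(o) = Add(o, 0) = o)
Mul(Mul(Function('L')(1), -156), Function('z')(-3, 5)) = Mul(Mul(1, -156), 0) = Mul(-156, 0) = 0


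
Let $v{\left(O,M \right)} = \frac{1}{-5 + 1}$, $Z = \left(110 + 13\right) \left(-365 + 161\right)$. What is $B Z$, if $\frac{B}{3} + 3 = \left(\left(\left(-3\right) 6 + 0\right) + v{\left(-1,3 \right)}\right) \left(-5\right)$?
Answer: $-6643107$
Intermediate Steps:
$Z = -25092$ ($Z = 123 \left(-204\right) = -25092$)
$v{\left(O,M \right)} = - \frac{1}{4}$ ($v{\left(O,M \right)} = \frac{1}{-4} = - \frac{1}{4}$)
$B = \frac{1059}{4}$ ($B = -9 + 3 \left(\left(\left(-3\right) 6 + 0\right) - \frac{1}{4}\right) \left(-5\right) = -9 + 3 \left(\left(-18 + 0\right) - \frac{1}{4}\right) \left(-5\right) = -9 + 3 \left(-18 - \frac{1}{4}\right) \left(-5\right) = -9 + 3 \left(\left(- \frac{73}{4}\right) \left(-5\right)\right) = -9 + 3 \cdot \frac{365}{4} = -9 + \frac{1095}{4} = \frac{1059}{4} \approx 264.75$)
$B Z = \frac{1059}{4} \left(-25092\right) = -6643107$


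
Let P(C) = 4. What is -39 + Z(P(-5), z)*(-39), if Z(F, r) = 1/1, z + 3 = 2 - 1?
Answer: -78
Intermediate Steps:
z = -2 (z = -3 + (2 - 1) = -3 + 1 = -2)
Z(F, r) = 1
-39 + Z(P(-5), z)*(-39) = -39 + 1*(-39) = -39 - 39 = -78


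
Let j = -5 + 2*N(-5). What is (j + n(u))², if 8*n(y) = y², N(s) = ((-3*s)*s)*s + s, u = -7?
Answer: 35153041/64 ≈ 5.4927e+5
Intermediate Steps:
N(s) = s - 3*s³ (N(s) = (-3*s²)*s + s = -3*s³ + s = s - 3*s³)
n(y) = y²/8
j = 735 (j = -5 + 2*(-5 - 3*(-5)³) = -5 + 2*(-5 - 3*(-125)) = -5 + 2*(-5 + 375) = -5 + 2*370 = -5 + 740 = 735)
(j + n(u))² = (735 + (⅛)*(-7)²)² = (735 + (⅛)*49)² = (735 + 49/8)² = (5929/8)² = 35153041/64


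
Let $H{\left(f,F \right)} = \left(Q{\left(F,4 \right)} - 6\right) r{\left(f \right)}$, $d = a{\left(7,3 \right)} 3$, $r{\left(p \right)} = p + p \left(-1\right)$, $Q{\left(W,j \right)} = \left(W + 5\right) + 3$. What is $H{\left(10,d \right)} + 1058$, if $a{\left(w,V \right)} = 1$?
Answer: $1058$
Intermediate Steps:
$Q{\left(W,j \right)} = 8 + W$ ($Q{\left(W,j \right)} = \left(5 + W\right) + 3 = 8 + W$)
$r{\left(p \right)} = 0$ ($r{\left(p \right)} = p - p = 0$)
$d = 3$ ($d = 1 \cdot 3 = 3$)
$H{\left(f,F \right)} = 0$ ($H{\left(f,F \right)} = \left(\left(8 + F\right) - 6\right) 0 = \left(2 + F\right) 0 = 0$)
$H{\left(10,d \right)} + 1058 = 0 + 1058 = 1058$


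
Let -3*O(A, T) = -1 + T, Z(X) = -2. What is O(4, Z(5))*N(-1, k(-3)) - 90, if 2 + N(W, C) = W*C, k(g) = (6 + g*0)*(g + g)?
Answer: -56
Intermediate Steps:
k(g) = 12*g (k(g) = (6 + 0)*(2*g) = 6*(2*g) = 12*g)
O(A, T) = ⅓ - T/3 (O(A, T) = -(-1 + T)/3 = ⅓ - T/3)
N(W, C) = -2 + C*W (N(W, C) = -2 + W*C = -2 + C*W)
O(4, Z(5))*N(-1, k(-3)) - 90 = (⅓ - ⅓*(-2))*(-2 + (12*(-3))*(-1)) - 90 = (⅓ + ⅔)*(-2 - 36*(-1)) - 90 = 1*(-2 + 36) - 90 = 1*34 - 90 = 34 - 90 = -56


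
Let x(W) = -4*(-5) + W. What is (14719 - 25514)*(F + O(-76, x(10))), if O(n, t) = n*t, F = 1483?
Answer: 8603615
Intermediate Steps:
x(W) = 20 + W
(14719 - 25514)*(F + O(-76, x(10))) = (14719 - 25514)*(1483 - 76*(20 + 10)) = -10795*(1483 - 76*30) = -10795*(1483 - 2280) = -10795*(-797) = 8603615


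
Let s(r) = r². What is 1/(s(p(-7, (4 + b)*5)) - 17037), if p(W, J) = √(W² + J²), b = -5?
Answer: -1/16963 ≈ -5.8952e-5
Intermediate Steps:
p(W, J) = √(J² + W²)
1/(s(p(-7, (4 + b)*5)) - 17037) = 1/((√(((4 - 5)*5)² + (-7)²))² - 17037) = 1/((√((-1*5)² + 49))² - 17037) = 1/((√((-5)² + 49))² - 17037) = 1/((√(25 + 49))² - 17037) = 1/((√74)² - 17037) = 1/(74 - 17037) = 1/(-16963) = -1/16963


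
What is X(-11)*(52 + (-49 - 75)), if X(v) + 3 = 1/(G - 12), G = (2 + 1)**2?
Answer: 240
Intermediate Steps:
G = 9 (G = 3**2 = 9)
X(v) = -10/3 (X(v) = -3 + 1/(9 - 12) = -3 + 1/(-3) = -3 - 1/3 = -10/3)
X(-11)*(52 + (-49 - 75)) = -10*(52 + (-49 - 75))/3 = -10*(52 - 124)/3 = -10/3*(-72) = 240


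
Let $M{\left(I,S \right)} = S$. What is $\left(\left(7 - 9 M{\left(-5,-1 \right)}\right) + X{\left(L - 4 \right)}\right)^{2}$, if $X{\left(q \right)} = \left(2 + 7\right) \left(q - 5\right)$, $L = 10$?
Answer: $625$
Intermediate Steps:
$X{\left(q \right)} = -45 + 9 q$ ($X{\left(q \right)} = 9 \left(-5 + q\right) = -45 + 9 q$)
$\left(\left(7 - 9 M{\left(-5,-1 \right)}\right) + X{\left(L - 4 \right)}\right)^{2} = \left(\left(7 - -9\right) - \left(45 - 9 \left(10 - 4\right)\right)\right)^{2} = \left(\left(7 + 9\right) + \left(-45 + 9 \cdot 6\right)\right)^{2} = \left(16 + \left(-45 + 54\right)\right)^{2} = \left(16 + 9\right)^{2} = 25^{2} = 625$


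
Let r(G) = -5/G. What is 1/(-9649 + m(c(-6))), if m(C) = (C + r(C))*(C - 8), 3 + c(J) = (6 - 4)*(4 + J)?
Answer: -7/66883 ≈ -0.00010466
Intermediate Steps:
c(J) = 5 + 2*J (c(J) = -3 + (6 - 4)*(4 + J) = -3 + 2*(4 + J) = -3 + (8 + 2*J) = 5 + 2*J)
m(C) = (-8 + C)*(C - 5/C) (m(C) = (C - 5/C)*(C - 8) = (C - 5/C)*(-8 + C) = (-8 + C)*(C - 5/C))
1/(-9649 + m(c(-6))) = 1/(-9649 + (-5 + (5 + 2*(-6))² - 8*(5 + 2*(-6)) + 40/(5 + 2*(-6)))) = 1/(-9649 + (-5 + (5 - 12)² - 8*(5 - 12) + 40/(5 - 12))) = 1/(-9649 + (-5 + (-7)² - 8*(-7) + 40/(-7))) = 1/(-9649 + (-5 + 49 + 56 + 40*(-⅐))) = 1/(-9649 + (-5 + 49 + 56 - 40/7)) = 1/(-9649 + 660/7) = 1/(-66883/7) = -7/66883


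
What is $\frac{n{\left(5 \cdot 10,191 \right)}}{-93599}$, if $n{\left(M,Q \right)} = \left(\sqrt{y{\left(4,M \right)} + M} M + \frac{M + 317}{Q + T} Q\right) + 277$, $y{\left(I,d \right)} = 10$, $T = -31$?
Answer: $- \frac{114417}{14975840} - \frac{100 \sqrt{15}}{93599} \approx -0.011778$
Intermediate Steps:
$n{\left(M,Q \right)} = 277 + M \sqrt{10 + M} + \frac{Q \left(317 + M\right)}{-31 + Q}$ ($n{\left(M,Q \right)} = \left(\sqrt{10 + M} M + \frac{M + 317}{Q - 31} Q\right) + 277 = \left(M \sqrt{10 + M} + \frac{317 + M}{-31 + Q} Q\right) + 277 = \left(M \sqrt{10 + M} + \frac{Q \left(317 + M\right)}{-31 + Q}\right) + 277 = 277 + M \sqrt{10 + M} + \frac{Q \left(317 + M\right)}{-31 + Q}$)
$\frac{n{\left(5 \cdot 10,191 \right)}}{-93599} = \frac{\frac{1}{-31 + 191} \left(-8587 + 594 \cdot 191 + 5 \cdot 10 \cdot 191 - 31 \cdot 5 \cdot 10 \sqrt{10 + 5 \cdot 10} + 5 \cdot 10 \cdot 191 \sqrt{10 + 5 \cdot 10}\right)}{-93599} = \frac{-8587 + 113454 + 50 \cdot 191 - 1550 \sqrt{10 + 50} + 50 \cdot 191 \sqrt{10 + 50}}{160} \left(- \frac{1}{93599}\right) = \frac{-8587 + 113454 + 9550 - 1550 \sqrt{60} + 50 \cdot 191 \sqrt{60}}{160} \left(- \frac{1}{93599}\right) = \frac{-8587 + 113454 + 9550 - 1550 \cdot 2 \sqrt{15} + 50 \cdot 191 \cdot 2 \sqrt{15}}{160} \left(- \frac{1}{93599}\right) = \frac{-8587 + 113454 + 9550 - 3100 \sqrt{15} + 19100 \sqrt{15}}{160} \left(- \frac{1}{93599}\right) = \frac{114417 + 16000 \sqrt{15}}{160} \left(- \frac{1}{93599}\right) = \left(\frac{114417}{160} + 100 \sqrt{15}\right) \left(- \frac{1}{93599}\right) = - \frac{114417}{14975840} - \frac{100 \sqrt{15}}{93599}$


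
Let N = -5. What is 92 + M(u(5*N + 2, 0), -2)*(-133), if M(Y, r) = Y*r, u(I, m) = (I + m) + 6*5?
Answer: 1954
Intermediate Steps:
u(I, m) = 30 + I + m (u(I, m) = (I + m) + 30 = 30 + I + m)
92 + M(u(5*N + 2, 0), -2)*(-133) = 92 + ((30 + (5*(-5) + 2) + 0)*(-2))*(-133) = 92 + ((30 + (-25 + 2) + 0)*(-2))*(-133) = 92 + ((30 - 23 + 0)*(-2))*(-133) = 92 + (7*(-2))*(-133) = 92 - 14*(-133) = 92 + 1862 = 1954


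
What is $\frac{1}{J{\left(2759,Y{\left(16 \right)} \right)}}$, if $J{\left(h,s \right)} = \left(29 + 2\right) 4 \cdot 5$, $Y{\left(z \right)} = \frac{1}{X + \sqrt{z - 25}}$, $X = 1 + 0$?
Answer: $\frac{1}{620} \approx 0.0016129$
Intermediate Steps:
$X = 1$
$Y{\left(z \right)} = \frac{1}{1 + \sqrt{-25 + z}}$ ($Y{\left(z \right)} = \frac{1}{1 + \sqrt{z - 25}} = \frac{1}{1 + \sqrt{-25 + z}}$)
$J{\left(h,s \right)} = 620$ ($J{\left(h,s \right)} = 31 \cdot 20 = 620$)
$\frac{1}{J{\left(2759,Y{\left(16 \right)} \right)}} = \frac{1}{620}$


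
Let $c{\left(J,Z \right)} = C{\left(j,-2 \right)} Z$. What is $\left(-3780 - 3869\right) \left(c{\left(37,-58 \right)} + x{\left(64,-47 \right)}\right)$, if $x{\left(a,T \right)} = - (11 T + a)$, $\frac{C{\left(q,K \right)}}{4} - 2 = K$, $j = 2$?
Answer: $-3464997$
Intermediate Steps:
$C{\left(q,K \right)} = 8 + 4 K$
$c{\left(J,Z \right)} = 0$ ($c{\left(J,Z \right)} = \left(8 + 4 \left(-2\right)\right) Z = \left(8 - 8\right) Z = 0 Z = 0$)
$x{\left(a,T \right)} = - a - 11 T$ ($x{\left(a,T \right)} = - (a + 11 T) = - a - 11 T$)
$\left(-3780 - 3869\right) \left(c{\left(37,-58 \right)} + x{\left(64,-47 \right)}\right) = \left(-3780 - 3869\right) \left(0 - -453\right) = - 7649 \left(0 + \left(-64 + 517\right)\right) = - 7649 \left(0 + 453\right) = \left(-7649\right) 453 = -3464997$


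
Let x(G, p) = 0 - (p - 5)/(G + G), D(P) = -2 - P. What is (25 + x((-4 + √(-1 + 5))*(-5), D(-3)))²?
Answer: 15876/25 ≈ 635.04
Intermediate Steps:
x(G, p) = -(-5 + p)/(2*G) (x(G, p) = 0 - (-5 + p)/(2*G) = -(-5 + p)/(2*G))
(25 + x((-4 + √(-1 + 5))*(-5), D(-3)))² = (25 + (5 - (-2 - 1*(-3)))/(2*(((-4 + √(-1 + 5))*(-5)))))² = (25 + (5 - (-2 + 3))/(2*(((-4 + √4)*(-5)))))² = (25 + (5 - 1*1)/(2*(((-4 + 2)*(-5)))))² = (25 + (5 - 1)/(2*((-2*(-5)))))² = (25 + (½)*4/10)² = (25 + (½)*(⅒)*4)² = (25 + ⅕)² = (126/5)² = 15876/25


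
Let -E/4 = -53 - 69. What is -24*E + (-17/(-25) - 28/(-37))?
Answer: -10832271/925 ≈ -11711.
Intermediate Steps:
E = 488 (E = -4*(-53 - 69) = -4*(-122) = 488)
-24*E + (-17/(-25) - 28/(-37)) = -24*488 + (-17/(-25) - 28/(-37)) = -11712 + (-17*(-1/25) - 28*(-1/37)) = -11712 + (17/25 + 28/37) = -11712 + 1329/925 = -10832271/925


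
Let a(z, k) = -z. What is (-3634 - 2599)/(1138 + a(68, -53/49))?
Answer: -6233/1070 ≈ -5.8252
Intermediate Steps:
(-3634 - 2599)/(1138 + a(68, -53/49)) = (-3634 - 2599)/(1138 - 1*68) = -6233/(1138 - 68) = -6233/1070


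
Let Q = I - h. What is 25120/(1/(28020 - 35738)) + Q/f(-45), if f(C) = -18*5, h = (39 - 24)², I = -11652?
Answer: -5816280841/30 ≈ -1.9388e+8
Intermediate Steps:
h = 225 (h = 15² = 225)
Q = -11877 (Q = -11652 - 1*225 = -11652 - 225 = -11877)
f(C) = -90
25120/(1/(28020 - 35738)) + Q/f(-45) = 25120/(1/(28020 - 35738)) - 11877/(-90) = 25120/(1/(-7718)) - 11877*(-1/90) = 25120/(-1/7718) + 3959/30 = 25120*(-7718) + 3959/30 = -193876160 + 3959/30 = -5816280841/30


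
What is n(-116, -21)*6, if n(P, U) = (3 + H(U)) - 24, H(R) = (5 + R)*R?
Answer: 1890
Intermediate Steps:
H(R) = R*(5 + R)
n(P, U) = -21 + U*(5 + U) (n(P, U) = (3 + U*(5 + U)) - 24 = -21 + U*(5 + U))
n(-116, -21)*6 = (-21 - 21*(5 - 21))*6 = (-21 - 21*(-16))*6 = (-21 + 336)*6 = 315*6 = 1890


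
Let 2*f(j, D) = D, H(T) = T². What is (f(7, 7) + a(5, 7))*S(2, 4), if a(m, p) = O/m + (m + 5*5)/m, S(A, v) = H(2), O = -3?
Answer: 178/5 ≈ 35.600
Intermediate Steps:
f(j, D) = D/2
S(A, v) = 4 (S(A, v) = 2² = 4)
a(m, p) = -3/m + (25 + m)/m (a(m, p) = -3/m + (m + 5*5)/m = -3/m + (m + 25)/m = -3/m + (25 + m)/m)
(f(7, 7) + a(5, 7))*S(2, 4) = ((½)*7 + (22 + 5)/5)*4 = (7/2 + (⅕)*27)*4 = (7/2 + 27/5)*4 = (89/10)*4 = 178/5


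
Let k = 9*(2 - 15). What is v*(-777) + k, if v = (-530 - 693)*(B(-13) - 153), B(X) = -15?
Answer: -159645645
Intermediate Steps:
v = 205464 (v = (-530 - 693)*(-15 - 153) = -1223*(-168) = 205464)
k = -117 (k = 9*(-13) = -117)
v*(-777) + k = 205464*(-777) - 117 = -159645528 - 117 = -159645645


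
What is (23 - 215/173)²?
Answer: 14167696/29929 ≈ 473.38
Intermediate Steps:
(23 - 215/173)² = (3764/173)² = 14167696/29929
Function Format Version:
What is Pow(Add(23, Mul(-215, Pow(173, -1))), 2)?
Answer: Rational(14167696, 29929) ≈ 473.38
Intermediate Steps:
Pow(Add(23, Mul(-215, Pow(173, -1))), 2) = Pow(Add(23, Mul(-215, Rational(1, 173))), 2) = Pow(Add(23, Rational(-215, 173)), 2) = Pow(Rational(3764, 173), 2) = Rational(14167696, 29929)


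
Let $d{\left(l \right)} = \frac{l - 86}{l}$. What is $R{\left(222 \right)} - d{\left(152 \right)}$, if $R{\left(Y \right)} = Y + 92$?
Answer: $\frac{23831}{76} \approx 313.57$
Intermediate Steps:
$R{\left(Y \right)} = 92 + Y$
$d{\left(l \right)} = \frac{-86 + l}{l}$
$R{\left(222 \right)} - d{\left(152 \right)} = \left(92 + 222\right) - \frac{-86 + 152}{152} = 314 - \frac{1}{152} \cdot 66 = 314 - \frac{33}{76} = \frac{23831}{76}$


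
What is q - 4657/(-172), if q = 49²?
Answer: 417629/172 ≈ 2428.1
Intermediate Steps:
q = 2401
q - 4657/(-172) = 2401 - 4657/(-172) = 2401 - 4657*(-1/172) = 2401 + 4657/172 = 417629/172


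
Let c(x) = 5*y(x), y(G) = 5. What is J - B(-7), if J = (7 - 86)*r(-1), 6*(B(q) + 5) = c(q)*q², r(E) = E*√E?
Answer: -1195/6 + 79*I ≈ -199.17 + 79.0*I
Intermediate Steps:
r(E) = E^(3/2)
c(x) = 25 (c(x) = 5*5 = 25)
B(q) = -5 + 25*q²/6 (B(q) = -5 + (25*q²)/6 = -5 + 25*q²/6)
J = 79*I (J = (7 - 86)*(-1)^(3/2) = -(-79)*I = 79*I ≈ 79.0*I)
J - B(-7) = 79*I - (-5 + (25/6)*(-7)²) = 79*I - (-5 + (25/6)*49) = 79*I - (-5 + 1225/6) = 79*I - 1*1195/6 = 79*I - 1195/6 = -1195/6 + 79*I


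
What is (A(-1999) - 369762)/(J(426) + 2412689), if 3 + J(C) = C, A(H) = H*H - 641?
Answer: 1812799/1206556 ≈ 1.5025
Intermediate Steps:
A(H) = -641 + H**2 (A(H) = H**2 - 641 = -641 + H**2)
J(C) = -3 + C
(A(-1999) - 369762)/(J(426) + 2412689) = ((-641 + (-1999)**2) - 369762)/((-3 + 426) + 2412689) = ((-641 + 3996001) - 369762)/(423 + 2412689) = (3995360 - 369762)/2413112 = 3625598*(1/2413112) = 1812799/1206556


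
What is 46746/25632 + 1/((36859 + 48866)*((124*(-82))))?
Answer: 282959965397/155154020400 ≈ 1.8237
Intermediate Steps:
46746/25632 + 1/((36859 + 48866)*((124*(-82)))) = 46746*(1/25632) + 1/(85725*(-10168)) = 2597/1424 + (1/85725)*(-1/10168) = 2597/1424 - 1/871651800 = 282959965397/155154020400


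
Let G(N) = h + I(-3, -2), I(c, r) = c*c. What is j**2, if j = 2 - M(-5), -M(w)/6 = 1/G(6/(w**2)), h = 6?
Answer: 144/25 ≈ 5.7600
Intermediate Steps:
I(c, r) = c**2
G(N) = 15 (G(N) = 6 + (-3)**2 = 6 + 9 = 15)
M(w) = -2/5 (M(w) = -6/15 = -6*1/15 = -2/5)
j = 12/5 (j = 2 - 1*(-2/5) = 2 + 2/5 = 12/5 ≈ 2.4000)
j**2 = (12/5)**2 = 144/25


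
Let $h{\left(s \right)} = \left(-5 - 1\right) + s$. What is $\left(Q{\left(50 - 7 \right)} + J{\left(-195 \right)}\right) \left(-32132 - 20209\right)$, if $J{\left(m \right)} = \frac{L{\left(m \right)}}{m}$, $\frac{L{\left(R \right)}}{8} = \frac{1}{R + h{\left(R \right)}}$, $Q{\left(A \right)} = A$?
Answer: $- \frac{14483051299}{6435} \approx -2.2507 \cdot 10^{6}$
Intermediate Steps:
$h{\left(s \right)} = -6 + s$
$L{\left(R \right)} = \frac{8}{-6 + 2 R}$ ($L{\left(R \right)} = \frac{8}{R + \left(-6 + R\right)} = \frac{8}{-6 + 2 R}$)
$J{\left(m \right)} = \frac{4}{m \left(-3 + m\right)}$ ($J{\left(m \right)} = \frac{4 \frac{1}{-3 + m}}{m} = \frac{4}{m \left(-3 + m\right)}$)
$\left(Q{\left(50 - 7 \right)} + J{\left(-195 \right)}\right) \left(-32132 - 20209\right) = \left(\left(50 - 7\right) + \frac{4}{\left(-195\right) \left(-3 - 195\right)}\right) \left(-32132 - 20209\right) = \left(\left(50 - 7\right) + 4 \left(- \frac{1}{195}\right) \frac{1}{-198}\right) \left(-52341\right) = \left(43 + 4 \left(- \frac{1}{195}\right) \left(- \frac{1}{198}\right)\right) \left(-52341\right) = \left(43 + \frac{2}{19305}\right) \left(-52341\right) = \frac{830117}{19305} \left(-52341\right) = - \frac{14483051299}{6435}$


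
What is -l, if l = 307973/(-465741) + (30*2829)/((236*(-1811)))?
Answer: 85576933489/99527920218 ≈ 0.85983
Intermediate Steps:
l = -85576933489/99527920218 (l = 307973*(-1/465741) + 84870/(-427396) = -307973/465741 + 84870*(-1/427396) = -307973/465741 - 42435/213698 = -85576933489/99527920218 ≈ -0.85983)
-l = -1*(-85576933489/99527920218) = 85576933489/99527920218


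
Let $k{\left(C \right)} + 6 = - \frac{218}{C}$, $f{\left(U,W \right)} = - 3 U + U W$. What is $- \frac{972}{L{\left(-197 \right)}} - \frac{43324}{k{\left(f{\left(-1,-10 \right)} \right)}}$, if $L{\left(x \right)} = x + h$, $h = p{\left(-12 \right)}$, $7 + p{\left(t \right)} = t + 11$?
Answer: $\frac{28936543}{15170} \approx 1907.5$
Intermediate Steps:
$p{\left(t \right)} = 4 + t$ ($p{\left(t \right)} = -7 + \left(t + 11\right) = -7 + \left(11 + t\right) = 4 + t$)
$h = -8$ ($h = 4 - 12 = -8$)
$k{\left(C \right)} = -6 - \frac{218}{C}$
$L{\left(x \right)} = -8 + x$ ($L{\left(x \right)} = x - 8 = -8 + x$)
$- \frac{972}{L{\left(-197 \right)}} - \frac{43324}{k{\left(f{\left(-1,-10 \right)} \right)}} = - \frac{972}{-8 - 197} - \frac{43324}{-6 - \frac{218}{\left(-1\right) \left(-3 - 10\right)}} = - \frac{972}{-205} - \frac{43324}{-6 - \frac{218}{\left(-1\right) \left(-13\right)}} = \left(-972\right) \left(- \frac{1}{205}\right) - \frac{43324}{-6 - \frac{218}{13}} = \frac{972}{205} - \frac{43324}{-6 - \frac{218}{13}} = \frac{972}{205} - \frac{43324}{- \frac{296}{13}} = \frac{972}{205} - - \frac{140803}{74} = \frac{972}{205} + \frac{140803}{74} = \frac{28936543}{15170}$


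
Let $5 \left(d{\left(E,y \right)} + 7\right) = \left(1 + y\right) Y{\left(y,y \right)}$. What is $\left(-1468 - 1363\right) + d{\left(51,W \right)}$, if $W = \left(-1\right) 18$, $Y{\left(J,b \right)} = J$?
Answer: $- \frac{13884}{5} \approx -2776.8$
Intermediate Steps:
$W = -18$
$d{\left(E,y \right)} = -7 + \frac{y \left(1 + y\right)}{5}$ ($d{\left(E,y \right)} = -7 + \frac{\left(1 + y\right) y}{5} = -7 + \frac{y \left(1 + y\right)}{5}$)
$\left(-1468 - 1363\right) + d{\left(51,W \right)} = \left(-1468 - 1363\right) + \left(-7 + \frac{1}{5} \left(-18\right) + \frac{\left(-18\right)^{2}}{5}\right) = -2831 - - \frac{271}{5} = -2831 + \frac{271}{5} = - \frac{13884}{5}$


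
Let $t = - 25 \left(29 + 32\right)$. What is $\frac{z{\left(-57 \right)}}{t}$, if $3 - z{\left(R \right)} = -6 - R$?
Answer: $\frac{48}{1525} \approx 0.031475$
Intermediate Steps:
$z{\left(R \right)} = 9 + R$ ($z{\left(R \right)} = 3 - \left(-6 - R\right) = 3 + \left(6 + R\right) = 9 + R$)
$t = -1525$ ($t = \left(-25\right) 61 = -1525$)
$\frac{z{\left(-57 \right)}}{t} = \frac{9 - 57}{-1525} = \left(-48\right) \left(- \frac{1}{1525}\right) = \frac{48}{1525}$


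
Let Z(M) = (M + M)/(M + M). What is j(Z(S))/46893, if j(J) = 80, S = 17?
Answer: 80/46893 ≈ 0.0017060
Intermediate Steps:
Z(M) = 1 (Z(M) = (2*M)/((2*M)) = (2*M)*(1/(2*M)) = 1)
j(Z(S))/46893 = 80/46893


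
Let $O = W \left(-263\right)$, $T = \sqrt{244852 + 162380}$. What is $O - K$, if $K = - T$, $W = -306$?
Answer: $80478 + 24 \sqrt{707} \approx 81116.0$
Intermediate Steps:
$T = 24 \sqrt{707}$ ($T = \sqrt{407232} = 24 \sqrt{707} \approx 638.15$)
$K = - 24 \sqrt{707} \approx -638.15$
$O = 80478$ ($O = \left(-306\right) \left(-263\right) = 80478$)
$O - K = 80478 - - 24 \sqrt{707} = 80478 + 24 \sqrt{707}$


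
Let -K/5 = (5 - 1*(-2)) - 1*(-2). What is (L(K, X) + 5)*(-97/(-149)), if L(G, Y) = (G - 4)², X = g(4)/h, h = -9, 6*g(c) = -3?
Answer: 233382/149 ≈ 1566.3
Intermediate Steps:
g(c) = -½ (g(c) = (⅙)*(-3) = -½)
K = -45 (K = -5*((5 - 1*(-2)) - 1*(-2)) = -5*((5 + 2) + 2) = -5*(7 + 2) = -5*9 = -45)
X = 1/18 (X = -½/(-9) = -½*(-⅑) = 1/18 ≈ 0.055556)
L(G, Y) = (-4 + G)²
(L(K, X) + 5)*(-97/(-149)) = ((-4 - 45)² + 5)*(-97/(-149)) = ((-49)² + 5)*(-97*(-1/149)) = (2401 + 5)*(97/149) = 2406*(97/149) = 233382/149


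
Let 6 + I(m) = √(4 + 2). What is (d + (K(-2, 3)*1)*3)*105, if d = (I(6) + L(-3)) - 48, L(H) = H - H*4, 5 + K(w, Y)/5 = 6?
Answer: -3150 + 105*√6 ≈ -2892.8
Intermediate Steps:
K(w, Y) = 5 (K(w, Y) = -25 + 5*6 = -25 + 30 = 5)
L(H) = -3*H (L(H) = H - 4*H = -3*H)
I(m) = -6 + √6 (I(m) = -6 + √(4 + 2) = -6 + √6)
d = -45 + √6 (d = ((-6 + √6) - 3*(-3)) - 48 = ((-6 + √6) + 9) - 48 = (3 + √6) - 48 = -45 + √6 ≈ -42.551)
(d + (K(-2, 3)*1)*3)*105 = ((-45 + √6) + (5*1)*3)*105 = ((-45 + √6) + 5*3)*105 = ((-45 + √6) + 15)*105 = (-30 + √6)*105 = -3150 + 105*√6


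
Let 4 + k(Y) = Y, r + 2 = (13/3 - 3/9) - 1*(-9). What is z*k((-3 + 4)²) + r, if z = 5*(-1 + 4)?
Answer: -34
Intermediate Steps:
r = 11 (r = -2 + ((13/3 - 3/9) - 1*(-9)) = -2 + ((13*(⅓) - 3*⅑) + 9) = -2 + ((13/3 - ⅓) + 9) = -2 + (4 + 9) = -2 + 13 = 11)
k(Y) = -4 + Y
z = 15 (z = 5*3 = 15)
z*k((-3 + 4)²) + r = 15*(-4 + (-3 + 4)²) + 11 = 15*(-4 + 1²) + 11 = 15*(-4 + 1) + 11 = 15*(-3) + 11 = -45 + 11 = -34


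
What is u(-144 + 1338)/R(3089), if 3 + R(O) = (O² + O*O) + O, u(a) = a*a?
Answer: 356409/4771732 ≈ 0.074692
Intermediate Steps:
u(a) = a²
R(O) = -3 + O + 2*O² (R(O) = -3 + ((O² + O*O) + O) = -3 + ((O² + O²) + O) = -3 + (2*O² + O) = -3 + (O + 2*O²) = -3 + O + 2*O²)
u(-144 + 1338)/R(3089) = (-144 + 1338)²/(-3 + 3089 + 2*3089²) = 1194²/(-3 + 3089 + 2*9541921) = 1425636/(-3 + 3089 + 19083842) = 1425636/19086928 = 1425636*(1/19086928) = 356409/4771732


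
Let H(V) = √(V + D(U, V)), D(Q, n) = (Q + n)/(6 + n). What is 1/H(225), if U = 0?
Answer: √13398/1740 ≈ 0.066523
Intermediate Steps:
D(Q, n) = (Q + n)/(6 + n)
H(V) = √(V + V/(6 + V)) (H(V) = √(V + (0 + V)/(6 + V)) = √(V + V/(6 + V)))
1/H(225) = 1/(√(225*(7 + 225)/(6 + 225))) = 1/(√(225*232/231)) = 1/(√(225*(1/231)*232)) = 1/(√(17400/77)) = 1/(10*√13398/77) = √13398/1740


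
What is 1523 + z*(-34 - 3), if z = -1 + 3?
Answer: 1449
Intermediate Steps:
z = 2
1523 + z*(-34 - 3) = 1523 + 2*(-34 - 3) = 1523 + 2*(-37) = 1523 - 74 = 1449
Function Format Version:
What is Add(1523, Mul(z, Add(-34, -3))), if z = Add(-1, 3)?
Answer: 1449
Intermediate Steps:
z = 2
Add(1523, Mul(z, Add(-34, -3))) = Add(1523, Mul(2, Add(-34, -3))) = Add(1523, Mul(2, -37)) = Add(1523, -74) = 1449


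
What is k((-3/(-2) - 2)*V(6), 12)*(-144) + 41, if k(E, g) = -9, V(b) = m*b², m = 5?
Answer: 1337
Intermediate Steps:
V(b) = 5*b²
k((-3/(-2) - 2)*V(6), 12)*(-144) + 41 = -9*(-144) + 41 = 1296 + 41 = 1337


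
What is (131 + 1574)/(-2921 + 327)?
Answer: -1705/2594 ≈ -0.65729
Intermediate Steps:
(131 + 1574)/(-2921 + 327) = 1705/(-2594) = 1705*(-1/2594) = -1705/2594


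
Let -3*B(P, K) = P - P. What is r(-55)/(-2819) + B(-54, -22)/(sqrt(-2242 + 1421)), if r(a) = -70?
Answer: 70/2819 ≈ 0.024832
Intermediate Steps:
B(P, K) = 0 (B(P, K) = -(P - P)/3 = -1/3*0 = 0)
r(-55)/(-2819) + B(-54, -22)/(sqrt(-2242 + 1421)) = -70/(-2819) + 0/(sqrt(-2242 + 1421)) = -70*(-1/2819) + 0/(sqrt(-821)) = 70/2819 + 0/((I*sqrt(821))) = 70/2819 + 0*(-I*sqrt(821)/821) = 70/2819 + 0 = 70/2819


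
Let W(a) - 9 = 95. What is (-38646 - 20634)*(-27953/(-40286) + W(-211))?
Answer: -125012539080/20143 ≈ -6.2063e+6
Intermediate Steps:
W(a) = 104 (W(a) = 9 + 95 = 104)
(-38646 - 20634)*(-27953/(-40286) + W(-211)) = (-38646 - 20634)*(-27953/(-40286) + 104) = -59280*(-27953*(-1/40286) + 104) = -59280*(27953/40286 + 104) = -59280*4217697/40286 = -125012539080/20143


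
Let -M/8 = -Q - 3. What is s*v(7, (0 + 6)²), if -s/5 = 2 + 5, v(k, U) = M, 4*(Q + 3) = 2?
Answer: -140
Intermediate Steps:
Q = -5/2 (Q = -3 + (¼)*2 = -3 + ½ = -5/2 ≈ -2.5000)
M = 4 (M = -8*(-1*(-5/2) - 3) = -8*(5/2 - 3) = -8*(-½) = 4)
v(k, U) = 4
s = -35 (s = -5*(2 + 5) = -5*7 = -35)
s*v(7, (0 + 6)²) = -35*4 = -140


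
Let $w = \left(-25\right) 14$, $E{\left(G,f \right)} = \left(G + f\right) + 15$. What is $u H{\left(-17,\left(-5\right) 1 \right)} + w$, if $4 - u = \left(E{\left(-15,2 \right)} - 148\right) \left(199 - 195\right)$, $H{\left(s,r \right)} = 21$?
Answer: $11998$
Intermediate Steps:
$E{\left(G,f \right)} = 15 + G + f$
$w = -350$
$u = 588$ ($u = 4 - \left(\left(15 - 15 + 2\right) - 148\right) \left(199 - 195\right) = 4 - \left(2 - 148\right) 4 = 4 - \left(-146\right) 4 = 4 - -584 = 4 + 584 = 588$)
$u H{\left(-17,\left(-5\right) 1 \right)} + w = 588 \cdot 21 - 350 = 12348 - 350 = 11998$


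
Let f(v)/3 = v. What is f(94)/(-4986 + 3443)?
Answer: -282/1543 ≈ -0.18276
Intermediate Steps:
f(v) = 3*v
f(94)/(-4986 + 3443) = (3*94)/(-4986 + 3443) = 282/(-1543) = 282*(-1/1543) = -282/1543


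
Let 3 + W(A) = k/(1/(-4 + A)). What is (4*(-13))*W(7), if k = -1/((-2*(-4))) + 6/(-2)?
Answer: 1287/2 ≈ 643.50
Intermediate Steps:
k = -25/8 (k = -1/8 + 6*(-½) = -1*⅛ - 3 = -⅛ - 3 = -25/8 ≈ -3.1250)
W(A) = 19/2 - 25*A/8 (W(A) = -3 - (-25/2 + 25*A/8) = -3 - 25*(-4 + A)/8 = -3 + (25/2 - 25*A/8) = 19/2 - 25*A/8)
(4*(-13))*W(7) = (4*(-13))*(19/2 - 25/8*7) = -52*(19/2 - 175/8) = -52*(-99/8) = 1287/2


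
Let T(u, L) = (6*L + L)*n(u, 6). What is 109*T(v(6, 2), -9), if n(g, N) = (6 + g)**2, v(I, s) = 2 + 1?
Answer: -556227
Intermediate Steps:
v(I, s) = 3
T(u, L) = 7*L*(6 + u)**2 (T(u, L) = (6*L + L)*(6 + u)**2 = (7*L)*(6 + u)**2 = 7*L*(6 + u)**2)
109*T(v(6, 2), -9) = 109*(7*(-9)*(6 + 3)**2) = 109*(7*(-9)*9**2) = 109*(7*(-9)*81) = 109*(-5103) = -556227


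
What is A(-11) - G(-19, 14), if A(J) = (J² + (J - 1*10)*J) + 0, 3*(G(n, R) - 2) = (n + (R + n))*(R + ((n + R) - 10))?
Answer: 342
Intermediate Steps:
G(n, R) = 2 + (R + 2*n)*(-10 + n + 2*R)/3 (G(n, R) = 2 + ((n + (R + n))*(R + ((n + R) - 10)))/3 = 2 + ((R + 2*n)*(R + ((R + n) - 10)))/3 = 2 + ((R + 2*n)*(R + (-10 + R + n)))/3 = 2 + ((R + 2*n)*(-10 + n + 2*R))/3 = 2 + (R + 2*n)*(-10 + n + 2*R)/3)
A(J) = J² + J*(-10 + J) (A(J) = (J² + (J - 10)*J) + 0 = (J² + (-10 + J)*J) + 0 = (J² + J*(-10 + J)) + 0 = J² + J*(-10 + J))
A(-11) - G(-19, 14) = 2*(-11)*(-5 - 11) - (2 - 20/3*(-19) - 10/3*14 + (⅔)*14² + (⅔)*(-19)² + (5/3)*14*(-19)) = 2*(-11)*(-16) - (2 + 380/3 - 140/3 + (⅔)*196 + (⅔)*361 - 1330/3) = 352 - (2 + 380/3 - 140/3 + 392/3 + 722/3 - 1330/3) = 352 - 1*10 = 352 - 10 = 342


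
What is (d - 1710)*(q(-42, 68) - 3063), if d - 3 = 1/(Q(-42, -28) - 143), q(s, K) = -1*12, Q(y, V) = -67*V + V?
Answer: 1789916910/341 ≈ 5.2490e+6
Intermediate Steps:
Q(y, V) = -66*V
q(s, K) = -12
d = 5116/1705 (d = 3 + 1/(-66*(-28) - 143) = 3 + 1/(1848 - 143) = 3 + 1/1705 = 5116/1705 ≈ 3.0006)
(d - 1710)*(q(-42, 68) - 3063) = (5116/1705 - 1710)*(-12 - 3063) = -2910434/1705*(-3075) = 1789916910/341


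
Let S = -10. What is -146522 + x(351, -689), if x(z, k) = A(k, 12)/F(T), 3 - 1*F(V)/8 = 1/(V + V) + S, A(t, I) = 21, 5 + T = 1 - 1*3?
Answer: -35751319/244 ≈ -1.4652e+5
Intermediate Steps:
T = -7 (T = -5 + (1 - 1*3) = -5 + (1 - 3) = -5 - 2 = -7)
F(V) = 104 - 4/V (F(V) = 24 - 8*(1/(V + V) - 10) = 24 - 8*(1/(2*V) - 10) = 24 - 8*(-10 + 1/(2*V)) = 24 + (80 - 4/V) = 104 - 4/V)
x(z, k) = 49/244 (x(z, k) = 21/(104 - 4/(-7)) = 21/(104 - 4*(-⅐)) = 21/(104 + 4/7) = 21/(732/7) = 21*(7/732) = 49/244)
-146522 + x(351, -689) = -146522 + 49/244 = -35751319/244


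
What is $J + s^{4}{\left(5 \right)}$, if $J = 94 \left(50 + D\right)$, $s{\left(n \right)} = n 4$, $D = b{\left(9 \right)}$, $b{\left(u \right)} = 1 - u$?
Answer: $163948$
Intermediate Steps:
$D = -8$ ($D = 1 - 9 = -8$)
$s{\left(n \right)} = 4 n$
$J = 3948$ ($J = 94 \left(50 - 8\right) = 94 \cdot 42 = 3948$)
$J + s^{4}{\left(5 \right)} = 3948 + \left(4 \cdot 5\right)^{4} = 3948 + 20^{4} = 3948 + 160000 = 163948$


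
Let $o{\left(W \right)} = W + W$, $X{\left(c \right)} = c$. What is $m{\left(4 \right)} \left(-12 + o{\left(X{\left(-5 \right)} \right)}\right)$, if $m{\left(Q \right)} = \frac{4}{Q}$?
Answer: $-22$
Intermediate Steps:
$o{\left(W \right)} = 2 W$
$m{\left(4 \right)} \left(-12 + o{\left(X{\left(-5 \right)} \right)}\right) = \frac{4}{4} \left(-12 + 2 \left(-5\right)\right) = 4 \cdot \frac{1}{4} \left(-12 - 10\right) = 1 \left(-22\right) = -22$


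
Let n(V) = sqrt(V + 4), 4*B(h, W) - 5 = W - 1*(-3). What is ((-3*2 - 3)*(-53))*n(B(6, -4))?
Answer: 477*sqrt(5) ≈ 1066.6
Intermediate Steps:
B(h, W) = 2 + W/4 (B(h, W) = 5/4 + (W - 1*(-3))/4 = 5/4 + (W + 3)/4 = 5/4 + (3 + W)/4 = 5/4 + (3/4 + W/4) = 2 + W/4)
n(V) = sqrt(4 + V)
((-3*2 - 3)*(-53))*n(B(6, -4)) = ((-3*2 - 3)*(-53))*sqrt(4 + (2 + (1/4)*(-4))) = ((-6 - 3)*(-53))*sqrt(4 + (2 - 1)) = (-9*(-53))*sqrt(4 + 1) = 477*sqrt(5)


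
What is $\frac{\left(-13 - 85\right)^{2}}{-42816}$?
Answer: $- \frac{2401}{10704} \approx -0.22431$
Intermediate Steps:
$\frac{\left(-13 - 85\right)^{2}}{-42816} = \left(-98\right)^{2} \left(- \frac{1}{42816}\right) = 9604 \left(- \frac{1}{42816}\right) = - \frac{2401}{10704}$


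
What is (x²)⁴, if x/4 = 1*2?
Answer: 16777216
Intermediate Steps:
x = 8 (x = 4*(1*2) = 4*2 = 8)
(x²)⁴ = (8²)⁴ = 64⁴ = 16777216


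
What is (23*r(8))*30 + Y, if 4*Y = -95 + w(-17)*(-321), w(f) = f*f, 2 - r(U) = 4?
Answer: -24596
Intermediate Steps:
r(U) = -2 (r(U) = 2 - 1*4 = 2 - 4 = -2)
w(f) = f**2
Y = -23216 (Y = (-95 + (-17)**2*(-321))/4 = (-95 + 289*(-321))/4 = (-95 - 92769)/4 = (1/4)*(-92864) = -23216)
(23*r(8))*30 + Y = (23*(-2))*30 - 23216 = -46*30 - 23216 = -1380 - 23216 = -24596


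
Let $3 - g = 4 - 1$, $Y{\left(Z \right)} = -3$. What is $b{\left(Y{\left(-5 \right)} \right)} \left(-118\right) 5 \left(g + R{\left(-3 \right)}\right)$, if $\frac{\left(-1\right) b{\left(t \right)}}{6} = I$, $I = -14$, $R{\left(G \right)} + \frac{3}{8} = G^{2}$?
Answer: $-427455$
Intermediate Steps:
$R{\left(G \right)} = - \frac{3}{8} + G^{2}$
$g = 0$ ($g = 3 - \left(4 - 1\right) = 3 - 3 = 0$)
$b{\left(t \right)} = 84$ ($b{\left(t \right)} = \left(-6\right) \left(-14\right) = 84$)
$b{\left(Y{\left(-5 \right)} \right)} \left(-118\right) 5 \left(g + R{\left(-3 \right)}\right) = 84 \left(-118\right) 5 \left(0 - \left(\frac{3}{8} - \left(-3\right)^{2}\right)\right) = - 9912 \cdot 5 \left(0 + \left(- \frac{3}{8} + 9\right)\right) = - 9912 \cdot 5 \left(0 + \frac{69}{8}\right) = - 9912 \cdot 5 \cdot \frac{69}{8} = \left(-9912\right) \frac{345}{8} = -427455$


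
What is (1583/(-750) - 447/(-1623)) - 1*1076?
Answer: -437331653/405750 ≈ -1077.8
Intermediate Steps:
(1583/(-750) - 447/(-1623)) - 1*1076 = (1583*(-1/750) - 447*(-1/1623)) - 1076 = (-1583/750 + 149/541) - 1076 = -744653/405750 - 1076 = -437331653/405750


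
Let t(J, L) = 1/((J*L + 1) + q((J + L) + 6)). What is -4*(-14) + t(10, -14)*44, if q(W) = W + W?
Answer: 7516/135 ≈ 55.674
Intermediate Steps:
q(W) = 2*W
t(J, L) = 1/(13 + 2*J + 2*L + J*L) (t(J, L) = 1/((J*L + 1) + 2*((J + L) + 6)) = 1/((1 + J*L) + 2*(6 + J + L)) = 1/((1 + J*L) + (12 + 2*J + 2*L)) = 1/(13 + 2*J + 2*L + J*L))
-4*(-14) + t(10, -14)*44 = -4*(-14) + 44/(13 + 2*10 + 2*(-14) + 10*(-14)) = 56 + 44/(13 + 20 - 28 - 140) = 56 + 44/(-135) = 56 - 1/135*44 = 56 - 44/135 = 7516/135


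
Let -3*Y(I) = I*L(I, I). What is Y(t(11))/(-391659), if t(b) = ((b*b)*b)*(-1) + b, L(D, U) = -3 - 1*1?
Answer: 1760/391659 ≈ 0.0044937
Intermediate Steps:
L(D, U) = -4 (L(D, U) = -3 - 1 = -4)
t(b) = b - b³ (t(b) = (b²*b)*(-1) + b = b³*(-1) + b = -b³ + b = b - b³)
Y(I) = 4*I/3 (Y(I) = -I*(-4)/3 = -(-4)*I/3 = 4*I/3)
Y(t(11))/(-391659) = (4*(11 - 1*11³)/3)/(-391659) = (4*(11 - 1*1331)/3)*(-1/391659) = (4*(11 - 1331)/3)*(-1/391659) = ((4/3)*(-1320))*(-1/391659) = -1760*(-1/391659) = 1760/391659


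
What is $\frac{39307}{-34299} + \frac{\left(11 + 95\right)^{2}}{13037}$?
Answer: $- \frac{127061795}{447156063} \approx -0.28416$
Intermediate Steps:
$\frac{39307}{-34299} + \frac{\left(11 + 95\right)^{2}}{13037} = 39307 \left(- \frac{1}{34299}\right) + 106^{2} \cdot \frac{1}{13037} = - \frac{39307}{34299} + 11236 \cdot \frac{1}{13037} = - \frac{39307}{34299} + \frac{11236}{13037} = - \frac{127061795}{447156063}$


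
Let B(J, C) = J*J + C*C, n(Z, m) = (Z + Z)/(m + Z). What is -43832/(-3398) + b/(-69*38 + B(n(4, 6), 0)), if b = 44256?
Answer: -221765228/55671133 ≈ -3.9835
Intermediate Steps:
n(Z, m) = 2*Z/(Z + m) (n(Z, m) = (2*Z)/(Z + m) = 2*Z/(Z + m))
B(J, C) = C² + J² (B(J, C) = J² + C² = C² + J²)
-43832/(-3398) + b/(-69*38 + B(n(4, 6), 0)) = -43832/(-3398) + 44256/(-69*38 + (0² + (2*4/(4 + 6))²)) = -43832*(-1/3398) + 44256/(-2622 + (0 + (2*4/10)²)) = 21916/1699 + 44256/(-2622 + (0 + (2*4*(⅒))²)) = 21916/1699 + 44256/(-2622 + (0 + (⅘)²)) = 21916/1699 + 44256/(-2622 + (0 + 16/25)) = 21916/1699 + 44256/(-2622 + 16/25) = 21916/1699 + 44256/(-65534/25) = 21916/1699 + 44256*(-25/65534) = 21916/1699 - 553200/32767 = -221765228/55671133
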